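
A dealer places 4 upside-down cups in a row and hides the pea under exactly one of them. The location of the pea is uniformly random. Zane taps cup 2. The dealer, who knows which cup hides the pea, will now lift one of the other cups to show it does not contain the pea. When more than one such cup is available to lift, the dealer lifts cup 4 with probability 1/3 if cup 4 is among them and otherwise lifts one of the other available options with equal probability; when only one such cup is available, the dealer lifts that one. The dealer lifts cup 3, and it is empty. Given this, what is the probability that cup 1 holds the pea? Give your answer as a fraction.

4/9

Consider each possible location of the pea in turn.
If it is under cup 1 (prior 1/4): cup 4 is available but not opened, probability 2/3; weight (1/4)·(2/3) = 1/6.
If it is under cup 2 (prior 1/4): cup 4 is available but not opened; cup 3 gets probability (1 − 1/3)/2 = 1/3; weight (1/4)·(1/3) = 1/12.
If it is under cup 3 (prior 1/4): the dealer opened cup 3, so this case is ruled out; weight (1/4)·0 = 0.
If it is under cup 4 (prior 1/4): cup 4 holds the prize so is unavailable; the dealer chooses uniformly among the 2 others, probability 1/2; weight (1/4)·(1/2) = 1/8.
The weights sum to 3/8.
So P(the pea under cup 1 | the dealer opened cup 3) = (1/6) / (3/8) = 4/9.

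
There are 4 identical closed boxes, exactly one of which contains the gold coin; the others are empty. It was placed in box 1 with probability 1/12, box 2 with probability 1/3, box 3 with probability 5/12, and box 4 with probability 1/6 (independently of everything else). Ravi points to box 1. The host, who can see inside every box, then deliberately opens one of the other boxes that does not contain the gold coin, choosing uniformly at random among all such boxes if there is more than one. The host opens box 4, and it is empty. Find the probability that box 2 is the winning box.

Condition on the true location of the gold coin.
If it is in box 1 (prior 1/12): the host has 3 equally likely choices, so probability 1/3; weight (1/12)·(1/3) = 1/36.
If it is in box 2 (prior 1/3): the host has 2 equally likely choices, so probability 1/2; weight (1/3)·(1/2) = 1/6.
If it is in box 3 (prior 5/12): the host has 2 equally likely choices, so probability 1/2; weight (5/12)·(1/2) = 5/24.
If it is in box 4 (prior 1/6): the host opened box 4, so this case is ruled out; weight (1/6)·0 = 0.
The weights sum to 29/72.
So P(the gold coin in box 2 | the host opened box 4) = (1/6) / (29/72) = 12/29.

12/29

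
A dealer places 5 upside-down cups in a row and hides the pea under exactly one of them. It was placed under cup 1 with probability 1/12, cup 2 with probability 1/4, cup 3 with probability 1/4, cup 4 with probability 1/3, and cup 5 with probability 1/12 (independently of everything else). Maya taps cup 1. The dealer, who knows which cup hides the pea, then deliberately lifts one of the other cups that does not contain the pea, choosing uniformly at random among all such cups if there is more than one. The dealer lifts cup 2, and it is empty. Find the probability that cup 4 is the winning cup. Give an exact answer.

Consider each possible location of the pea in turn.
If it is under cup 1 (prior 1/12): the dealer has 4 equally likely choices, so probability 1/4; weight (1/12)·(1/4) = 1/48.
If it is under cup 2 (prior 1/4): the dealer opened cup 2, so this case is ruled out; weight (1/4)·0 = 0.
If it is under cup 3 (prior 1/4): the dealer has 3 equally likely choices, so probability 1/3; weight (1/4)·(1/3) = 1/12.
If it is under cup 4 (prior 1/3): the dealer has 3 equally likely choices, so probability 1/3; weight (1/3)·(1/3) = 1/9.
If it is under cup 5 (prior 1/12): the dealer has 3 equally likely choices, so probability 1/3; weight (1/12)·(1/3) = 1/36.
The weights sum to 35/144.
So P(the pea under cup 4 | the dealer opened cup 2) = (1/9) / (35/144) = 16/35.

16/35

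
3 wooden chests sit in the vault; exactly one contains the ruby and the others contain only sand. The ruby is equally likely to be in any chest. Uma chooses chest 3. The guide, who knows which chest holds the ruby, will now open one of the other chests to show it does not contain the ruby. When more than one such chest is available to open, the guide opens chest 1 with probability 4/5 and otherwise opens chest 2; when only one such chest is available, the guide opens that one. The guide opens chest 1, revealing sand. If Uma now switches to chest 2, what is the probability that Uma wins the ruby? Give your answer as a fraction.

5/9

Apply Bayes' rule, conditioning on where the ruby actually is.
If it is in chest 1 (prior 1/3): the guide opened chest 1, so this case is ruled out; weight (1/3)·0 = 0.
If it is in chest 2 (prior 1/3): only chest 1 is available, probability 1; weight (1/3)·1 = 1/3.
If it is in chest 3 (prior 1/3): chest 1 is available, opened with probability 4/5; weight (1/3)·(4/5) = 4/15.
The weights sum to 3/5.
So P(the ruby in chest 2 | the guide opened chest 1) = (1/3) / (3/5) = 5/9.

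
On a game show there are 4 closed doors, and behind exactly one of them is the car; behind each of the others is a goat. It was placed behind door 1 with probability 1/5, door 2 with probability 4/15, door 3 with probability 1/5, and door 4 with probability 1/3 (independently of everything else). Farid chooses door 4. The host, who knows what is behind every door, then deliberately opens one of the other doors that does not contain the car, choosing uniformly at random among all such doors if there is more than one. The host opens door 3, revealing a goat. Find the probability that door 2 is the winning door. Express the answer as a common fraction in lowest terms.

Consider each possible location of the car in turn.
If it is behind door 1 (prior 1/5): the host has 2 equally likely choices, so probability 1/2; weight (1/5)·(1/2) = 1/10.
If it is behind door 2 (prior 4/15): the host has 2 equally likely choices, so probability 1/2; weight (4/15)·(1/2) = 2/15.
If it is behind door 3 (prior 1/5): the host opened door 3, so this case is ruled out; weight (1/5)·0 = 0.
If it is behind door 4 (prior 1/3): the host has 3 equally likely choices, so probability 1/3; weight (1/3)·(1/3) = 1/9.
The weights sum to 31/90.
So P(the car behind door 2 | the host opened door 3) = (2/15) / (31/90) = 12/31.

12/31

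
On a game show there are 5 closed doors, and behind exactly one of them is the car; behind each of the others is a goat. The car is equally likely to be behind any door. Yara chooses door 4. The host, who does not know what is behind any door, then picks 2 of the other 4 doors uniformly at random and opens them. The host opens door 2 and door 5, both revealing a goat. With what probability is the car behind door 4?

1/3

Apply Bayes' rule, conditioning on where the car actually is.
If it is behind any of doors 1, 3, and 4 (prior 1/5 each): the host picks exactly this set with probability 1/6 regardless, and none is the prize; weight (1/5)·(1/6) = 1/30 each.
If it is behind either of doors 2 and 5 (prior 1/5 each): that door was opened and seen not to hold the prize — ruled out; weight (1/5)·0 = 0 each.
The weights sum to 1/10.
So P(the car behind door 4 | the host opened door 2 and door 5) = (1/30) / (1/10) = 1/3.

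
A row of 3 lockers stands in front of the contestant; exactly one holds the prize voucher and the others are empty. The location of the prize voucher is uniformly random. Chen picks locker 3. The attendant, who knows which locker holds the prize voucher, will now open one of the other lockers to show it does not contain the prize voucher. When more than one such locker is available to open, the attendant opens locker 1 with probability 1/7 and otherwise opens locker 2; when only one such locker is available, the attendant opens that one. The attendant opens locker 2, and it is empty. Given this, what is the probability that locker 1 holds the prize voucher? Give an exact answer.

Apply Bayes' rule, conditioning on where the prize voucher actually is.
If it is in locker 1 (prior 1/3): only locker 2 is available, probability 1; weight (1/3)·1 = 1/3.
If it is in locker 2 (prior 1/3): the attendant opened locker 2, so this case is ruled out; weight (1/3)·0 = 0.
If it is in locker 3 (prior 1/3): locker 1 is available but not opened, probability 6/7; weight (1/3)·(6/7) = 2/7.
The weights sum to 13/21.
So P(the prize voucher in locker 1 | the attendant opened locker 2) = (1/3) / (13/21) = 7/13.

7/13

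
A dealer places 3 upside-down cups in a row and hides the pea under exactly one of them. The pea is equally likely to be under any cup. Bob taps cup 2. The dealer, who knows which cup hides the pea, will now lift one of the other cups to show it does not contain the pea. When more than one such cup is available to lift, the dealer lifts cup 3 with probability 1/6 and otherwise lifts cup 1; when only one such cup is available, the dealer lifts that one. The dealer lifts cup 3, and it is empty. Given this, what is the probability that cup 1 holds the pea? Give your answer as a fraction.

Consider each possible location of the pea in turn.
If it is under cup 1 (prior 1/3): only cup 3 is available, probability 1; weight (1/3)·1 = 1/3.
If it is under cup 2 (prior 1/3): cup 3 is available, opened with probability 1/6; weight (1/3)·(1/6) = 1/18.
If it is under cup 3 (prior 1/3): the dealer opened cup 3, so this case is ruled out; weight (1/3)·0 = 0.
The weights sum to 7/18.
So P(the pea under cup 1 | the dealer opened cup 3) = (1/3) / (7/18) = 6/7.

6/7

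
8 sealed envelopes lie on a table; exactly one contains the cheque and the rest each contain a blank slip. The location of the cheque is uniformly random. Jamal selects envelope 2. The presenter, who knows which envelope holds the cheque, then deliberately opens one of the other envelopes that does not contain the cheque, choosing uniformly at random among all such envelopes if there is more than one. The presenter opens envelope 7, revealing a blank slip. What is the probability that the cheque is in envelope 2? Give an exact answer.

1/8

Condition on the true location of the cheque.
If it is in any of envelopes 1, 3, 4, 5, 6, and 8 (prior 1/8 each): the presenter has 6 equally likely choices, so probability 1/6; weight (1/8)·(1/6) = 1/48 each.
If it is in envelope 2 (prior 1/8): the presenter has 7 equally likely choices, so probability 1/7; weight (1/8)·(1/7) = 1/56.
If it is in envelope 7 (prior 1/8): the presenter opened envelope 7, so this case is ruled out; weight (1/8)·0 = 0.
The weights sum to 1/7.
So P(the cheque in envelope 2 | the presenter opened envelope 7) = (1/56) / (1/7) = 1/8.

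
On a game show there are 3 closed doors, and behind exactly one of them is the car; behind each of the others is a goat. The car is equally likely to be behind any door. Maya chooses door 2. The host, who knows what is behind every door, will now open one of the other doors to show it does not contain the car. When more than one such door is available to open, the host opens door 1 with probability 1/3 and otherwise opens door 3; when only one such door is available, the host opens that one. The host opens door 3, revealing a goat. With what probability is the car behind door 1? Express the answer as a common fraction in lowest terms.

3/5

Consider each possible location of the car in turn.
If it is behind door 1 (prior 1/3): only door 3 is available, probability 1; weight (1/3)·1 = 1/3.
If it is behind door 2 (prior 1/3): door 1 is available but not opened, probability 2/3; weight (1/3)·(2/3) = 2/9.
If it is behind door 3 (prior 1/3): the host opened door 3, so this case is ruled out; weight (1/3)·0 = 0.
The weights sum to 5/9.
So P(the car behind door 1 | the host opened door 3) = (1/3) / (5/9) = 3/5.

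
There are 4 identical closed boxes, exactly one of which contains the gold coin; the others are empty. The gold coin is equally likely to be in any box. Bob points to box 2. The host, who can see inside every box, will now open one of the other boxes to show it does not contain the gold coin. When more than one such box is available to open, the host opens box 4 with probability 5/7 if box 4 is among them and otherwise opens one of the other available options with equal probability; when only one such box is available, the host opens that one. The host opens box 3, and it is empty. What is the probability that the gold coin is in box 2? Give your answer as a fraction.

Apply Bayes' rule, conditioning on where the gold coin actually is.
If it is in box 1 (prior 1/4): box 4 is available but not opened, probability 2/7; weight (1/4)·(2/7) = 1/14.
If it is in box 2 (prior 1/4): box 4 is available but not opened; box 3 gets probability (1 − 5/7)/2 = 1/7; weight (1/4)·(1/7) = 1/28.
If it is in box 3 (prior 1/4): the host opened box 3, so this case is ruled out; weight (1/4)·0 = 0.
If it is in box 4 (prior 1/4): box 4 holds the prize so is unavailable; the host chooses uniformly among the 2 others, probability 1/2; weight (1/4)·(1/2) = 1/8.
The weights sum to 13/56.
So P(the gold coin in box 2 | the host opened box 3) = (1/28) / (13/56) = 2/13.

2/13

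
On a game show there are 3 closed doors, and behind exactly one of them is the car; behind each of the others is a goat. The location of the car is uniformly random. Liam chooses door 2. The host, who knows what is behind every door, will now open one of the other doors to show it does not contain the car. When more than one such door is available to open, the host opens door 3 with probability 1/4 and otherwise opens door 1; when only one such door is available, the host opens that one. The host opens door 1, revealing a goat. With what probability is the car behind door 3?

4/7

Apply Bayes' rule, conditioning on where the car actually is.
If it is behind door 1 (prior 1/3): the host opened door 1, so this case is ruled out; weight (1/3)·0 = 0.
If it is behind door 2 (prior 1/3): door 3 is available but not opened, probability 3/4; weight (1/3)·(3/4) = 1/4.
If it is behind door 3 (prior 1/3): only door 1 is available, probability 1; weight (1/3)·1 = 1/3.
The weights sum to 7/12.
So P(the car behind door 3 | the host opened door 1) = (1/3) / (7/12) = 4/7.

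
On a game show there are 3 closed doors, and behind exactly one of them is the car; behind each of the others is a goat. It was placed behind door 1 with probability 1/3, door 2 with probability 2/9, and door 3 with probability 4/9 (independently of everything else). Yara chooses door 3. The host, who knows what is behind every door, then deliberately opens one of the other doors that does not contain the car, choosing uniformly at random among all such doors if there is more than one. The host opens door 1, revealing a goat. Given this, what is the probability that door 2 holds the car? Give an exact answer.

1/2

Consider each possible location of the car in turn.
If it is behind door 1 (prior 1/3): the host opened door 1, so this case is ruled out; weight (1/3)·0 = 0.
If it is behind door 2 (prior 2/9): the host has no choice, probability 1; weight (2/9)·1 = 2/9.
If it is behind door 3 (prior 4/9): the host has 2 equally likely choices, so probability 1/2; weight (4/9)·(1/2) = 2/9.
The weights sum to 4/9.
So P(the car behind door 2 | the host opened door 1) = (2/9) / (4/9) = 1/2.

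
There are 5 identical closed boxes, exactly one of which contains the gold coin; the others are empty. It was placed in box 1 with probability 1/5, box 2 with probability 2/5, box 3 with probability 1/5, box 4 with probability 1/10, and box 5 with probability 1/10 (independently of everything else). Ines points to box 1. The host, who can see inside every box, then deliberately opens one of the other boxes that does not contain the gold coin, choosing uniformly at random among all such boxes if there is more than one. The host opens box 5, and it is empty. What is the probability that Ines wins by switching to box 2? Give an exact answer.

Consider each possible location of the gold coin in turn.
If it is in box 1 (prior 1/5): the host has 4 equally likely choices, so probability 1/4; weight (1/5)·(1/4) = 1/20.
If it is in box 2 (prior 2/5): the host has 3 equally likely choices, so probability 1/3; weight (2/5)·(1/3) = 2/15.
If it is in box 3 (prior 1/5): the host has 3 equally likely choices, so probability 1/3; weight (1/5)·(1/3) = 1/15.
If it is in box 4 (prior 1/10): the host has 3 equally likely choices, so probability 1/3; weight (1/10)·(1/3) = 1/30.
If it is in box 5 (prior 1/10): the host opened box 5, so this case is ruled out; weight (1/10)·0 = 0.
The weights sum to 17/60.
So P(the gold coin in box 2 | the host opened box 5) = (2/15) / (17/60) = 8/17.

8/17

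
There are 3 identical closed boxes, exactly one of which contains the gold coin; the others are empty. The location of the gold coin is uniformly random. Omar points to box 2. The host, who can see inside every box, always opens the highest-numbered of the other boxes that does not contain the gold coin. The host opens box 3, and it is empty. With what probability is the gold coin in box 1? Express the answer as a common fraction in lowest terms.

Condition on the true location of the gold coin.
If it is in either of boxes 1 and 2 (prior 1/3 each): box 3 is the highest-numbered option available, probability 1; weight (1/3)·1 = 1/3 each.
If it is in box 3 (prior 1/3): the host opened box 3, so this case is ruled out; weight (1/3)·0 = 0.
The weights sum to 2/3.
So P(the gold coin in box 1 | the host opened box 3) = (1/3) / (2/3) = 1/2.

1/2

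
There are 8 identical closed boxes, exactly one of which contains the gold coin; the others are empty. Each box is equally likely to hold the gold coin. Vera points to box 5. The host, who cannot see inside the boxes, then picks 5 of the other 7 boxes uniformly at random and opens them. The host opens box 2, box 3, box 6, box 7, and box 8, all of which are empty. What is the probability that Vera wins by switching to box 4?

1/3

Consider each possible location of the gold coin in turn.
If it is in any of boxes 1, 4, and 5 (prior 1/8 each): the host picks exactly this set with probability 1/21 regardless, and none is the prize; weight (1/8)·(1/21) = 1/168 each.
If it is in any of boxes 2, 3, 6, 7, and 8 (prior 1/8 each): that box was opened and seen not to hold the prize — ruled out; weight (1/8)·0 = 0 each.
The weights sum to 1/56.
So P(the gold coin in box 4 | the host opened box 2, box 3, box 6, box 7, and box 8) = (1/168) / (1/56) = 1/3.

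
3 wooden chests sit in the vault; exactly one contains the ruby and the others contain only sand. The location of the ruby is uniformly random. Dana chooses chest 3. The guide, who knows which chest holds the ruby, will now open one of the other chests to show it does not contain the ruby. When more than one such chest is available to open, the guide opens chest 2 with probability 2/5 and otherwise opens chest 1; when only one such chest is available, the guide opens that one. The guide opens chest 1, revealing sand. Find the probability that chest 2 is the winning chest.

Condition on the true location of the ruby.
If it is in chest 1 (prior 1/3): the guide opened chest 1, so this case is ruled out; weight (1/3)·0 = 0.
If it is in chest 2 (prior 1/3): only chest 1 is available, probability 1; weight (1/3)·1 = 1/3.
If it is in chest 3 (prior 1/3): chest 2 is available but not opened, probability 3/5; weight (1/3)·(3/5) = 1/5.
The weights sum to 8/15.
So P(the ruby in chest 2 | the guide opened chest 1) = (1/3) / (8/15) = 5/8.

5/8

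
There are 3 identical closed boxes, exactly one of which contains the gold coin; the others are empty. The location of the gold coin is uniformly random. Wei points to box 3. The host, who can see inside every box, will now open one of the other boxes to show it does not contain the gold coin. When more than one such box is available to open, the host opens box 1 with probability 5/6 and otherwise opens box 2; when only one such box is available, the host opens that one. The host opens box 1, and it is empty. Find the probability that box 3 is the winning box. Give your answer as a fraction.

5/11

Condition on the true location of the gold coin.
If it is in box 1 (prior 1/3): the host opened box 1, so this case is ruled out; weight (1/3)·0 = 0.
If it is in box 2 (prior 1/3): only box 1 is available, probability 1; weight (1/3)·1 = 1/3.
If it is in box 3 (prior 1/3): box 1 is available, opened with probability 5/6; weight (1/3)·(5/6) = 5/18.
The weights sum to 11/18.
So P(the gold coin in box 3 | the host opened box 1) = (5/18) / (11/18) = 5/11.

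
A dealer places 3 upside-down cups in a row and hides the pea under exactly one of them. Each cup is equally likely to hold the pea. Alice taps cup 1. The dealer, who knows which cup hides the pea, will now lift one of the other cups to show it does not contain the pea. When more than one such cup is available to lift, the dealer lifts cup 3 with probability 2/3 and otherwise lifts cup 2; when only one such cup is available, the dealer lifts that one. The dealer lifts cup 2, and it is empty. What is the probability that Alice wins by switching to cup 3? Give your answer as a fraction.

3/4

Consider each possible location of the pea in turn.
If it is under cup 1 (prior 1/3): cup 3 is available but not opened, probability 1/3; weight (1/3)·(1/3) = 1/9.
If it is under cup 2 (prior 1/3): the dealer opened cup 2, so this case is ruled out; weight (1/3)·0 = 0.
If it is under cup 3 (prior 1/3): only cup 2 is available, probability 1; weight (1/3)·1 = 1/3.
The weights sum to 4/9.
So P(the pea under cup 3 | the dealer opened cup 2) = (1/3) / (4/9) = 3/4.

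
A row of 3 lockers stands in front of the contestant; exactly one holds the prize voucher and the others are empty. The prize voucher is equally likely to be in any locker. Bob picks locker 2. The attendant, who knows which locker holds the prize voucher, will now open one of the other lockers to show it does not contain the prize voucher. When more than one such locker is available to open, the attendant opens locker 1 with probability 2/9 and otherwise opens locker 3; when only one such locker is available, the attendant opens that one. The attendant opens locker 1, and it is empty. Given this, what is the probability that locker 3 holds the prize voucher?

9/11

Apply Bayes' rule, conditioning on where the prize voucher actually is.
If it is in locker 1 (prior 1/3): the attendant opened locker 1, so this case is ruled out; weight (1/3)·0 = 0.
If it is in locker 2 (prior 1/3): locker 1 is available, opened with probability 2/9; weight (1/3)·(2/9) = 2/27.
If it is in locker 3 (prior 1/3): only locker 1 is available, probability 1; weight (1/3)·1 = 1/3.
The weights sum to 11/27.
So P(the prize voucher in locker 3 | the attendant opened locker 1) = (1/3) / (11/27) = 9/11.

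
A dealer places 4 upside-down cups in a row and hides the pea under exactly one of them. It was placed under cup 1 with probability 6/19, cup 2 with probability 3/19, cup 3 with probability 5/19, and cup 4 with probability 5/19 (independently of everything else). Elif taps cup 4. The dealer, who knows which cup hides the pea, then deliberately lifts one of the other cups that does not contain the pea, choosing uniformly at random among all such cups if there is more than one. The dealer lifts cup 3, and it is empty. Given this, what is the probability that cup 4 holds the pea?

Consider each possible location of the pea in turn.
If it is under cup 1 (prior 6/19): the dealer has 2 equally likely choices, so probability 1/2; weight (6/19)·(1/2) = 3/19.
If it is under cup 2 (prior 3/19): the dealer has 2 equally likely choices, so probability 1/2; weight (3/19)·(1/2) = 3/38.
If it is under cup 3 (prior 5/19): the dealer opened cup 3, so this case is ruled out; weight (5/19)·0 = 0.
If it is under cup 4 (prior 5/19): the dealer has 3 equally likely choices, so probability 1/3; weight (5/19)·(1/3) = 5/57.
The weights sum to 37/114.
So P(the pea under cup 4 | the dealer opened cup 3) = (5/57) / (37/114) = 10/37.

10/37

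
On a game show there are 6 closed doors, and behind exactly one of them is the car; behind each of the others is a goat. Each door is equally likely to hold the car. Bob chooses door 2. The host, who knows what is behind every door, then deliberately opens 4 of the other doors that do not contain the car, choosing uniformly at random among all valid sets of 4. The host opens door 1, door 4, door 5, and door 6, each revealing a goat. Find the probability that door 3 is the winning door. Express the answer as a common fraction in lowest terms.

5/6

Apply Bayes' rule, conditioning on where the car actually is.
If it is behind any of doors 1, 4, 5, and 6 (prior 1/6 each): that door was opened and seen not to hold the prize — ruled out; weight (1/6)·0 = 0 each.
If it is behind door 2 (prior 1/6): the host has 5 equally likely choices, so probability 1/5; weight (1/6)·(1/5) = 1/30.
If it is behind door 3 (prior 1/6): the host has no choice, probability 1; weight (1/6)·1 = 1/6.
The weights sum to 1/5.
So P(the car behind door 3 | the host opened door 1, door 4, door 5, and door 6) = (1/6) / (1/5) = 5/6.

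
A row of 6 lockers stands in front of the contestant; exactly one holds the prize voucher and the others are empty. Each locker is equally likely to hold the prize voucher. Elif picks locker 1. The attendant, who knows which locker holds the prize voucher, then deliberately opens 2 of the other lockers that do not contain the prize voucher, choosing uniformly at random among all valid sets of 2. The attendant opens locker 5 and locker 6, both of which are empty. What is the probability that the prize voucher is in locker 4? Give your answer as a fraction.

5/18

Consider each possible location of the prize voucher in turn.
If it is in locker 1 (prior 1/6): the attendant has 10 equally likely choices, so probability 1/10; weight (1/6)·(1/10) = 1/60.
If it is in any of lockers 2, 3, and 4 (prior 1/6 each): the attendant has 6 equally likely choices, so probability 1/6; weight (1/6)·(1/6) = 1/36 each.
If it is in either of lockers 5 and 6 (prior 1/6 each): that locker was opened and seen not to hold the prize — ruled out; weight (1/6)·0 = 0 each.
The weights sum to 1/10.
So P(the prize voucher in locker 4 | the attendant opened locker 5 and locker 6) = (1/36) / (1/10) = 5/18.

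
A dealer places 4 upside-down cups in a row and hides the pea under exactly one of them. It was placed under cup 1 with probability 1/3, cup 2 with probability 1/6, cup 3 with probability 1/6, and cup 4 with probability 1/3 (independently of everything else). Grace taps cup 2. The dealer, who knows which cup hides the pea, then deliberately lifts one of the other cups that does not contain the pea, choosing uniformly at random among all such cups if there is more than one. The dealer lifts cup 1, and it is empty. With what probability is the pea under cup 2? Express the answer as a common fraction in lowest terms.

Apply Bayes' rule, conditioning on where the pea actually is.
If it is under cup 1 (prior 1/3): the dealer opened cup 1, so this case is ruled out; weight (1/3)·0 = 0.
If it is under cup 2 (prior 1/6): the dealer has 3 equally likely choices, so probability 1/3; weight (1/6)·(1/3) = 1/18.
If it is under cup 3 (prior 1/6): the dealer has 2 equally likely choices, so probability 1/2; weight (1/6)·(1/2) = 1/12.
If it is under cup 4 (prior 1/3): the dealer has 2 equally likely choices, so probability 1/2; weight (1/3)·(1/2) = 1/6.
The weights sum to 11/36.
So P(the pea under cup 2 | the dealer opened cup 1) = (1/18) / (11/36) = 2/11.

2/11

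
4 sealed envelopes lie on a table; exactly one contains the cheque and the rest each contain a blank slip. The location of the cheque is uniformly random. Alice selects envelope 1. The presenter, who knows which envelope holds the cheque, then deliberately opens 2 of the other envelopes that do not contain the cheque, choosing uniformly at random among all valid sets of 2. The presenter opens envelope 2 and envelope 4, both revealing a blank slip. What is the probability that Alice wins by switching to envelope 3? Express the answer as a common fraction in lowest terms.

Apply Bayes' rule, conditioning on where the cheque actually is.
If it is in envelope 1 (prior 1/4): the presenter has 3 equally likely choices, so probability 1/3; weight (1/4)·(1/3) = 1/12.
If it is in either of envelopes 2 and 4 (prior 1/4 each): that envelope was opened and seen not to hold the prize — ruled out; weight (1/4)·0 = 0 each.
If it is in envelope 3 (prior 1/4): the presenter has no choice, probability 1; weight (1/4)·1 = 1/4.
The weights sum to 1/3.
So P(the cheque in envelope 3 | the presenter opened envelope 2 and envelope 4) = (1/4) / (1/3) = 3/4.

3/4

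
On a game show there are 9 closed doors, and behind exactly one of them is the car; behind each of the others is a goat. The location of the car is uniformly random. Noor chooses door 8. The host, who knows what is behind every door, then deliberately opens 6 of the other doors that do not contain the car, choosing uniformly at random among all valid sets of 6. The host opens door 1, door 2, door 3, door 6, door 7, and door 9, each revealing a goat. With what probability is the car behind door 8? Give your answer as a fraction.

Consider each possible location of the car in turn.
If it is behind any of doors 1, 2, 3, 6, 7, and 9 (prior 1/9 each): that door was opened and seen not to hold the prize — ruled out; weight (1/9)·0 = 0 each.
If it is behind either of doors 4 and 5 (prior 1/9 each): the host has 7 equally likely choices, so probability 1/7; weight (1/9)·(1/7) = 1/63 each.
If it is behind door 8 (prior 1/9): the host has 28 equally likely choices, so probability 1/28; weight (1/9)·(1/28) = 1/252.
The weights sum to 1/28.
So P(the car behind door 8 | the host opened door 1, door 2, door 3, door 6, door 7, and door 9) = (1/252) / (1/28) = 1/9.

1/9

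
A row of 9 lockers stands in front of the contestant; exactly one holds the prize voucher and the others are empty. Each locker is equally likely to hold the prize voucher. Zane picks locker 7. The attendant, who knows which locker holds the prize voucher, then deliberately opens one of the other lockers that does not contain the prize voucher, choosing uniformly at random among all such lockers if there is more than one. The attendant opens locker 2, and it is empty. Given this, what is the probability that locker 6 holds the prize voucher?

8/63

Apply Bayes' rule, conditioning on where the prize voucher actually is.
If it is in any of lockers 1, 3, 4, 5, 6, 8, and 9 (prior 1/9 each): the attendant has 7 equally likely choices, so probability 1/7; weight (1/9)·(1/7) = 1/63 each.
If it is in locker 2 (prior 1/9): the attendant opened locker 2, so this case is ruled out; weight (1/9)·0 = 0.
If it is in locker 7 (prior 1/9): the attendant has 8 equally likely choices, so probability 1/8; weight (1/9)·(1/8) = 1/72.
The weights sum to 1/8.
So P(the prize voucher in locker 6 | the attendant opened locker 2) = (1/63) / (1/8) = 8/63.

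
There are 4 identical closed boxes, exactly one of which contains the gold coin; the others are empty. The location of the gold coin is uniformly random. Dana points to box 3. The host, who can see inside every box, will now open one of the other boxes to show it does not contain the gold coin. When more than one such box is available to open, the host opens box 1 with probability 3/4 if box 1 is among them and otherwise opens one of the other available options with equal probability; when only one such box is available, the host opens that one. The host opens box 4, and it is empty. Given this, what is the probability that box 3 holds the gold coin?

1/7

Condition on the true location of the gold coin.
If it is in box 1 (prior 1/4): box 1 holds the prize so is unavailable; the host chooses uniformly among the 2 others, probability 1/2; weight (1/4)·(1/2) = 1/8.
If it is in box 2 (prior 1/4): box 1 is available but not opened, probability 1/4; weight (1/4)·(1/4) = 1/16.
If it is in box 3 (prior 1/4): box 1 is available but not opened; box 4 gets probability (1 − 3/4)/2 = 1/8; weight (1/4)·(1/8) = 1/32.
If it is in box 4 (prior 1/4): the host opened box 4, so this case is ruled out; weight (1/4)·0 = 0.
The weights sum to 7/32.
So P(the gold coin in box 3 | the host opened box 4) = (1/32) / (7/32) = 1/7.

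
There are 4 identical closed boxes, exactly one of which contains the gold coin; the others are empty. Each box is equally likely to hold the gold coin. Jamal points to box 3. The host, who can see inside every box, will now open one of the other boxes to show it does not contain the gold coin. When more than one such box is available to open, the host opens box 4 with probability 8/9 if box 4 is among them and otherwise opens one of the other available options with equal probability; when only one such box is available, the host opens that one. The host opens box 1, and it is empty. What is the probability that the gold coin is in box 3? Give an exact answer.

Apply Bayes' rule, conditioning on where the gold coin actually is.
If it is in box 1 (prior 1/4): the host opened box 1, so this case is ruled out; weight (1/4)·0 = 0.
If it is in box 2 (prior 1/4): box 4 is available but not opened, probability 1/9; weight (1/4)·(1/9) = 1/36.
If it is in box 3 (prior 1/4): box 4 is available but not opened; box 1 gets probability (1 − 8/9)/2 = 1/18; weight (1/4)·(1/18) = 1/72.
If it is in box 4 (prior 1/4): box 4 holds the prize so is unavailable; the host chooses uniformly among the 2 others, probability 1/2; weight (1/4)·(1/2) = 1/8.
The weights sum to 1/6.
So P(the gold coin in box 3 | the host opened box 1) = (1/72) / (1/6) = 1/12.

1/12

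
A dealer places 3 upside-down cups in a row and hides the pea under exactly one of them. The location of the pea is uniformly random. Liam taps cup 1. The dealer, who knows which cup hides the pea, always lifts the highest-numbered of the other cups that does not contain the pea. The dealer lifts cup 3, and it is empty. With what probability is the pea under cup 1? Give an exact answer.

1/2

Consider each possible location of the pea in turn.
If it is under either of cups 1 and 2 (prior 1/3 each): cup 3 is the highest-numbered option available, probability 1; weight (1/3)·1 = 1/3 each.
If it is under cup 3 (prior 1/3): the dealer opened cup 3, so this case is ruled out; weight (1/3)·0 = 0.
The weights sum to 2/3.
So P(the pea under cup 1 | the dealer opened cup 3) = (1/3) / (2/3) = 1/2.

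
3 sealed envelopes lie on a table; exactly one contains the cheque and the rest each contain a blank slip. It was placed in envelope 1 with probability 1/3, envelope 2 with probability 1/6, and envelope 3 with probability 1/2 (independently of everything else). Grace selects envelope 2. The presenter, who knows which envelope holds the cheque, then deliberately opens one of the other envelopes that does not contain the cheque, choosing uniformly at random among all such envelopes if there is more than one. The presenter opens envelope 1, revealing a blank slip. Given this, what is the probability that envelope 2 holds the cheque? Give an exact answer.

1/7

Consider each possible location of the cheque in turn.
If it is in envelope 1 (prior 1/3): the presenter opened envelope 1, so this case is ruled out; weight (1/3)·0 = 0.
If it is in envelope 2 (prior 1/6): the presenter has 2 equally likely choices, so probability 1/2; weight (1/6)·(1/2) = 1/12.
If it is in envelope 3 (prior 1/2): the presenter has no choice, probability 1; weight (1/2)·1 = 1/2.
The weights sum to 7/12.
So P(the cheque in envelope 2 | the presenter opened envelope 1) = (1/12) / (7/12) = 1/7.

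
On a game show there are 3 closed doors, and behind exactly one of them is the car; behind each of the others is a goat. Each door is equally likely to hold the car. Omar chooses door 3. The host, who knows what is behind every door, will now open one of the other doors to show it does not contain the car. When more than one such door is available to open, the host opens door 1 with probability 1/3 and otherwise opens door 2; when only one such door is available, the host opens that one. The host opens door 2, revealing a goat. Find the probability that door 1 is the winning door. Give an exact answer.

3/5

Condition on the true location of the car.
If it is behind door 1 (prior 1/3): only door 2 is available, probability 1; weight (1/3)·1 = 1/3.
If it is behind door 2 (prior 1/3): the host opened door 2, so this case is ruled out; weight (1/3)·0 = 0.
If it is behind door 3 (prior 1/3): door 1 is available but not opened, probability 2/3; weight (1/3)·(2/3) = 2/9.
The weights sum to 5/9.
So P(the car behind door 1 | the host opened door 2) = (1/3) / (5/9) = 3/5.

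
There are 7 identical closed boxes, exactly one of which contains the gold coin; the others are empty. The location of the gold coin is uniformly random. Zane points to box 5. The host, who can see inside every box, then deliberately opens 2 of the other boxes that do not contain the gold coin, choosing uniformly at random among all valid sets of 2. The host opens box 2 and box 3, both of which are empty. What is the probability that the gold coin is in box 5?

1/7

Consider each possible location of the gold coin in turn.
If it is in any of boxes 1, 4, 6, and 7 (prior 1/7 each): the host has 10 equally likely choices, so probability 1/10; weight (1/7)·(1/10) = 1/70 each.
If it is in either of boxes 2 and 3 (prior 1/7 each): that box was opened and seen not to hold the prize — ruled out; weight (1/7)·0 = 0 each.
If it is in box 5 (prior 1/7): the host has 15 equally likely choices, so probability 1/15; weight (1/7)·(1/15) = 1/105.
The weights sum to 1/15.
So P(the gold coin in box 5 | the host opened box 2 and box 3) = (1/105) / (1/15) = 1/7.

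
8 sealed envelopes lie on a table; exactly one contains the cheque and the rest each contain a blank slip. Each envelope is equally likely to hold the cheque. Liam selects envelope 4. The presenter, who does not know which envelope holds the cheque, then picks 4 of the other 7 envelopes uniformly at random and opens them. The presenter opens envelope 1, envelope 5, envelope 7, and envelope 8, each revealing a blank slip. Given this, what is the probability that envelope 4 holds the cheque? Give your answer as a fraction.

Because the presenter chose which envelopes to open without knowing where the cheque is, the choice is independent of the prize location. Learning that none of the 4 opened envelopes holds the cheque simply rules out those 4 locations and leaves the remaining 4 envelopes still equally likely by symmetry.
So P(the cheque in envelope 4) = 1/4.

1/4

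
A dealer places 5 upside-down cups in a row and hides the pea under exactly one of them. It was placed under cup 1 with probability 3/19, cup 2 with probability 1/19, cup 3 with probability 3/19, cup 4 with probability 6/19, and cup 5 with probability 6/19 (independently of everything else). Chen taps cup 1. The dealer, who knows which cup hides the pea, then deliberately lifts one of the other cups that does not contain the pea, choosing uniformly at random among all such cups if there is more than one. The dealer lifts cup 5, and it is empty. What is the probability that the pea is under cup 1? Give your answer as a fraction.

9/49

Consider each possible location of the pea in turn.
If it is under cup 1 (prior 3/19): the dealer has 4 equally likely choices, so probability 1/4; weight (3/19)·(1/4) = 3/76.
If it is under cup 2 (prior 1/19): the dealer has 3 equally likely choices, so probability 1/3; weight (1/19)·(1/3) = 1/57.
If it is under cup 3 (prior 3/19): the dealer has 3 equally likely choices, so probability 1/3; weight (3/19)·(1/3) = 1/19.
If it is under cup 4 (prior 6/19): the dealer has 3 equally likely choices, so probability 1/3; weight (6/19)·(1/3) = 2/19.
If it is under cup 5 (prior 6/19): the dealer opened cup 5, so this case is ruled out; weight (6/19)·0 = 0.
The weights sum to 49/228.
So P(the pea under cup 1 | the dealer opened cup 5) = (3/76) / (49/228) = 9/49.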